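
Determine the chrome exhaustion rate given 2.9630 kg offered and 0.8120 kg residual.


Formula: Uptake = (offered - residual) / offered * 100
Substituting: Uptake = (2.9630 - 0.8120) / 2.9630 * 100
Result: 72.5953 %


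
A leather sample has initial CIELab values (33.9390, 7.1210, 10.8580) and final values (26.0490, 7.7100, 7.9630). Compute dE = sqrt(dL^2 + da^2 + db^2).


dL = -7.8900, da = 0.5890, db = -2.8950
dE = sqrt((-7.8900)^2 + 0.5890^2 + (-2.8950)^2) = 8.4250


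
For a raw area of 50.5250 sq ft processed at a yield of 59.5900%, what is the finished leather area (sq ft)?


Formula: finished = raw * yield / 100
Substituting: finished = 50.5250 * 59.5900 / 100
Result: 30.1078 sq ft


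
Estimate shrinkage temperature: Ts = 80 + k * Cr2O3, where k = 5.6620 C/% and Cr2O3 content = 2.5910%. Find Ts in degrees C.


Formula: Ts = 80 + k * Cr2O3
Substituting: Ts = 80 + 5.6620 * 2.5910
Result: 94.6702 C


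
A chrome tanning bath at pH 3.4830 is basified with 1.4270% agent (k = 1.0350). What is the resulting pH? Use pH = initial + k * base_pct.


Formula: pH_final = pH_initial + k * base_pct
Substituting: pH_final = 3.4830 + 1.0350 * 1.4270
Result: 4.9599


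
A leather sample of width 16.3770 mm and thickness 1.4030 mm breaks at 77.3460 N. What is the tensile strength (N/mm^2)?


Formula: TS = force / (width * thickness)
Substituting: TS = 77.3460 / (16.3770 * 1.4030)
Result: 3.3662 N/mm^2


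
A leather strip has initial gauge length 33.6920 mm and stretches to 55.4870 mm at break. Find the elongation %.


Formula: Elongation = (Lf - L0) / L0 * 100
Substituting: Elongation = (55.4870 - 33.6920) / 33.6920 * 100
Result: 64.6889 %


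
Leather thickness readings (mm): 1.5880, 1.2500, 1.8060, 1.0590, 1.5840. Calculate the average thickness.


Formula: Average = sum / n
Substituting: Average = 7.2870 / 5
Result: 1.4574 mm


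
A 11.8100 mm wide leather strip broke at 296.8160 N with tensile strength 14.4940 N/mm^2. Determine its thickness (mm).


Formula: t = F / (TS * w)
Substituting: t = 296.8160 / (14.4940 * 11.8100)
Result: 1.7340 mm


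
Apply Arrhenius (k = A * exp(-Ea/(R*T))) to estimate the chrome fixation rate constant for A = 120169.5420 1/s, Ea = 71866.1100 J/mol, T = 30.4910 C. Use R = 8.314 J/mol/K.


T_K = T_C + 273.15 = 30.4910 + 273.15 = 303.6410 K
exponent = -Ea / (R * T_K) = -71866.1100 / (8.314 * 303.6410) = -28.4678
k = A * exp(exponent) = 120169.5420 * exp(-28.4678) = 5.2047e-08 1/s


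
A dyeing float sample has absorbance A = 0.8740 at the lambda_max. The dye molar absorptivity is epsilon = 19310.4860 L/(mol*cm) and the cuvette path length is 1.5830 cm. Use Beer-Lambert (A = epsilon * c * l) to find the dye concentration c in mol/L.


Formula: c = A / (epsilon * l)
Substituting: c = 0.8740 / (19310.4860 * 1.5830)
Result: 2.8592e-05 mol/L


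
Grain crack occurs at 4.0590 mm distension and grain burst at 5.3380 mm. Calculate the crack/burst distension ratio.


Formula: Ratio = crack / burst
Substituting: Ratio = 4.0590 / 5.3380
Result: 0.7604


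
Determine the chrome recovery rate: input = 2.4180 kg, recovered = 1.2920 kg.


Formula: Recovery = recovered / input * 100
Substituting: Recovery = 1.2920 / 2.4180 * 100
Result: 53.4326 %


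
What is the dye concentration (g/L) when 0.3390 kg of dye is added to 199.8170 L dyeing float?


Formula: Conc = dye_mass(kg) / volume(L) * 1000
Substituting: Conc = 0.3390 / 199.8170 * 1000
Result: 1.6966 g/L


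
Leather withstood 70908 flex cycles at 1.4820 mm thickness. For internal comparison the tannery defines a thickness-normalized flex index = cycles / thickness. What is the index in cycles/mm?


Formula: Index = cycles / thickness
Substituting: Index = 70908 / 1.4820
Result: 47846.1538 cycles/mm


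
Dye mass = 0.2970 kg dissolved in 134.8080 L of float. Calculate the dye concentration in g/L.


Formula: Conc = dye_mass(kg) / volume(L) * 1000
Substituting: Conc = 0.2970 / 134.8080 * 1000
Result: 2.2031 g/L


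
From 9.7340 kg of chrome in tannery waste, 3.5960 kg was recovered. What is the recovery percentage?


Formula: Recovery = recovered / input * 100
Substituting: Recovery = 3.5960 / 9.7340 * 100
Result: 36.9427 %


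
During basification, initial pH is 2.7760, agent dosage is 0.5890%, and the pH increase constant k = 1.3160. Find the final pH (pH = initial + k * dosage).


Formula: pH_final = pH_initial + k * base_pct
Substituting: pH_final = 2.7760 + 1.3160 * 0.5890
Result: 3.5511


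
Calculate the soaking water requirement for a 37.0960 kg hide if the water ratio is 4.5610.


Formula: Water = hide_weight * ratio
Substituting: Water = 37.0960 * 4.5610
Result: 169.1949 kg


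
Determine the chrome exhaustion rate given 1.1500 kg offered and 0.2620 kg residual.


Formula: Uptake = (offered - residual) / offered * 100
Substituting: Uptake = (1.1500 - 0.2620) / 1.1500 * 100
Result: 77.2174 %


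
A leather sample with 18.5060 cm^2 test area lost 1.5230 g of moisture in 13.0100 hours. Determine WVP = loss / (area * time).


Formula: WVP = loss / (area * time)
Substituting: WVP = 1.5230 / (18.5060 * 13.0100)
Result: 0.00632572 g/(cm^2*hr)


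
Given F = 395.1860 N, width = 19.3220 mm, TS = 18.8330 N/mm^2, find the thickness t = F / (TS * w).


Formula: t = F / (TS * w)
Substituting: t = 395.1860 / (18.8330 * 19.3220)
Result: 1.0860 mm


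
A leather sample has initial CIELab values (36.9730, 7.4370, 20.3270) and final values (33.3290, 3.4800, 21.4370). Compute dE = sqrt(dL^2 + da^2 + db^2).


dL = -3.6440, da = -3.9570, db = 1.1100
dE = sqrt((-3.6440)^2 + (-3.9570)^2 + 1.1100^2) = 5.4926


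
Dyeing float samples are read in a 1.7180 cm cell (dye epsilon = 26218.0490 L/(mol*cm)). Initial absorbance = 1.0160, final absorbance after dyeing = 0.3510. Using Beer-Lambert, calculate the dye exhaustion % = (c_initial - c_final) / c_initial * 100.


c_initial = A_i / (epsilon * l) = 1.0160 / (26218.0490 * 1.7180) = 2.2556e-05 mol/L
c_final = A_f / (epsilon * l) = 0.3510 / (26218.0490 * 1.7180) = 7.7926e-06 mol/L
Exhaustion = (c_initial - c_final) / c_initial * 100 = (2.2556e-05 - 7.7926e-06) / 2.2556e-05 * 100 = 65.4528 %


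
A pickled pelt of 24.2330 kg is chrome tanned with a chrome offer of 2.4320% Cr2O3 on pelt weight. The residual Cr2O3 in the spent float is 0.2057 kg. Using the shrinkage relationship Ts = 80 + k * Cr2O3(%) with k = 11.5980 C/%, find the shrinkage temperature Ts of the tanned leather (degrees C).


Offered = pelt * offer_pct / 100 = 24.2330 * 2.4320 / 100 = 0.5893 kg
Uptake = offered - residual = 0.5893 - 0.2057 = 0.3836 kg
Cr2O3% on pelt = uptake / pelt * 100 = 0.3836 / 24.2330 * 100 = 1.5832 %
Ts = 80 + k * Cr2O3% = 80 + 11.5980 * 1.5832 = 98.3615 C


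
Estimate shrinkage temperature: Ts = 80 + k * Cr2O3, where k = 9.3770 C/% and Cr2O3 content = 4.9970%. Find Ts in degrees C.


Formula: Ts = 80 + k * Cr2O3
Substituting: Ts = 80 + 9.3770 * 4.9970
Result: 126.8569 C


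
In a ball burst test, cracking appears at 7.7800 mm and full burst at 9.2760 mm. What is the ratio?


Formula: Ratio = crack / burst
Substituting: Ratio = 7.7800 / 9.2760
Result: 0.8387


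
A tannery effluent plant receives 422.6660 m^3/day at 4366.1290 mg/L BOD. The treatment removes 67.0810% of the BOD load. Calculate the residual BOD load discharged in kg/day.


Load_in = volume * conc / 1000 = 422.6660 * 4366.1290 / 1000 = 1845.4143 kg/day
Removed = Load_in * eff / 100 = 1845.4143 * 67.0810 / 100 = 1237.9224 kg/day
Load_out = Load_in - Removed = 1845.4143 - 1237.9224 = 607.4919 kg/day


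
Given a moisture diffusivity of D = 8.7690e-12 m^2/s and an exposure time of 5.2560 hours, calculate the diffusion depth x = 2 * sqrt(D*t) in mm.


t = 5.2560 hr * 3600 = 18921.6000 s
D * t = 8.7690e-12 * 18921.6000 = 1.6592e-07
x = 2 * sqrt(D*t) = 2 * sqrt(1.6592e-07) = 8.1467e-04 m = 0.8147 mm


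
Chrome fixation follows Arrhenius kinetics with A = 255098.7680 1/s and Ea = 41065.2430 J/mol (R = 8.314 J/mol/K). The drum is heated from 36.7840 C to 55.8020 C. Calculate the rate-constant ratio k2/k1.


T1 = 36.7840 + 273.15 = 309.9340 K; T2 = 55.8020 + 273.15 = 328.9520 K
k1 = A * exp(-Ea/(R*T1)) = 255098.7680 * exp(-41065.2430/(8.314*309.9340)) = 0.0305872 1/s
k2 = A * exp(-Ea/(R*T2)) = 255098.7680 * exp(-41065.2430/(8.314*328.9520)) = 0.0768562 1/s
k2/k1 = 0.0768562 / 0.0305872 = 2.5127


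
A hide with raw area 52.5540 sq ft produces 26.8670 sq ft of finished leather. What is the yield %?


Formula: Yield = finished / raw * 100
Substituting: Yield = 26.8670 / 52.5540 * 100
Result: 51.1227 %


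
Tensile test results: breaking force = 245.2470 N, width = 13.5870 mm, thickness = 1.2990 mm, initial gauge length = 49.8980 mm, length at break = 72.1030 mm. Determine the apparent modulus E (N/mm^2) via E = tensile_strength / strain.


TS = F / (w * t) = 245.2470 / (13.5870 * 1.2990) = 13.8954 N/mm^2
strain = (Lf - L0) / L0 = (72.1030 - 49.8980) / 49.8980 = 0.4450
E = TS / strain = 13.8954 / 0.4450 = 31.2251 N/mm^2


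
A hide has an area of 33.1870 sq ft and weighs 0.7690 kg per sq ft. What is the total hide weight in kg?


Formula: Weight = area * weight_per_sqft
Substituting: Weight = 33.1870 * 0.7690
Result: 25.5208 kg


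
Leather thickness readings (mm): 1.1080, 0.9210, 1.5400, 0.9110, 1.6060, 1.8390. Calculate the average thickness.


Formula: Average = sum / n
Substituting: Average = 7.9250 / 6
Result: 1.3208 mm


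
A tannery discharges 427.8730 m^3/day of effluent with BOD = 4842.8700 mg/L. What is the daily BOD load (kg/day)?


Formula: BOD_load = volume * conc / 1000
Substituting: BOD_load = 427.8730 * 4842.8700 / 1000
Result: 2072.1333 kg/day


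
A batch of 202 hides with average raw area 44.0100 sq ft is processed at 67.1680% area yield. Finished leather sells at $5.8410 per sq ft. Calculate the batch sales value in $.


Raw_total = N * avg_area = 202 * 44.0100 = 8890.0200 sq ft
Finished = Raw_total * yield / 100 = 8890.0200 * 67.1680 / 100 = 5971.2486 sq ft
Value = Finished * price = 5971.2486 * 5.8410 = 34878.0633 $


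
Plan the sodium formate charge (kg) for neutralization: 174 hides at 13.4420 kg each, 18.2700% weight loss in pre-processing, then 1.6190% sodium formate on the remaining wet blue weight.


Total_raw = N * avg_wt = 174 * 13.4420 = 2338.9080 kg
Substrate = Total_raw * (1 - loss/100) = 2338.9080 * (1 - 18.2700/100) = 1911.5895 kg
Neutralizer = Substrate * pct / 100 = 1911.5895 * 1.6190 / 100 = 30.9486 kg


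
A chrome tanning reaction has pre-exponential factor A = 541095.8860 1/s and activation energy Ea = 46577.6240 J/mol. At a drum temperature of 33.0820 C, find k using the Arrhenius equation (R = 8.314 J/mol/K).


T_K = T_C + 273.15 = 33.0820 + 273.15 = 306.2320 K
exponent = -Ea / (R * T_K) = -46577.6240 / (8.314 * 306.2320) = -18.2943
k = A * exp(exponent) = 541095.8860 * exp(-18.2943) = 0.00613965 1/s


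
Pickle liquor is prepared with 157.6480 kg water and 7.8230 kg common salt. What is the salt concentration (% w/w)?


Formula: Conc = salt / (water + salt) * 100
Substituting: Conc = 7.8230 / (157.6480 + 7.8230) * 100
Result: 4.7277 %


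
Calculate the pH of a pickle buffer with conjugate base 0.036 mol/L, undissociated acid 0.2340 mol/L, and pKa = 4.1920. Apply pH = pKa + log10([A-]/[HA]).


ratio = [A-] / [HA] = 0.036 / 0.2340 = 0.1538
log10(ratio) = -0.8129
pH = pKa + log10(ratio) = 4.1920 - 0.8129 = 3.3791


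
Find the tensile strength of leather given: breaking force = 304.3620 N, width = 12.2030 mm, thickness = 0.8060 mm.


Formula: TS = force / (width * thickness)
Substituting: TS = 304.3620 / (12.2030 * 0.8060)
Result: 30.9449 N/mm^2


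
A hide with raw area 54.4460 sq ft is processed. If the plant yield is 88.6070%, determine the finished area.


Formula: finished = raw * yield / 100
Substituting: finished = 54.4460 * 88.6070 / 100
Result: 48.2430 sq ft


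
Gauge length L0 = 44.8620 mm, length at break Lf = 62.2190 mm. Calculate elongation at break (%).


Formula: Elongation = (Lf - L0) / L0 * 100
Substituting: Elongation = (62.2190 - 44.8620) / 44.8620 * 100
Result: 38.6898 %


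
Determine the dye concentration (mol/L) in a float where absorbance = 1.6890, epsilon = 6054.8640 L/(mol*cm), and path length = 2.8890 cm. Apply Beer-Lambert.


Formula: c = A / (epsilon * l)
Substituting: c = 1.6890 / (6054.8640 * 2.8890)
Result: 9.6556e-05 mol/L


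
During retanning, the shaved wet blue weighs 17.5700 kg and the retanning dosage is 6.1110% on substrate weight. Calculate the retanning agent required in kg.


Formula: Retan = substrate * pct / 100
Substituting: Retan = 17.5700 * 6.1110 / 100
Result: 1.0737 kg


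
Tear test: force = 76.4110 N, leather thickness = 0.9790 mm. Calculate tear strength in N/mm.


Formula: Tear strength = force / thickness
Substituting: Tear strength = 76.4110 / 0.9790
Result: 78.0501 N/mm


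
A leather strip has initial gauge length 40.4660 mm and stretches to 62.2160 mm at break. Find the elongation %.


Formula: Elongation = (Lf - L0) / L0 * 100
Substituting: Elongation = (62.2160 - 40.4660) / 40.4660 * 100
Result: 53.7488 %


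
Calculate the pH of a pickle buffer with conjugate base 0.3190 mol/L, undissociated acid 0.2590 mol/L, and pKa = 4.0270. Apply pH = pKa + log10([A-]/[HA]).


ratio = [A-] / [HA] = 0.3190 / 0.2590 = 1.2317
log10(ratio) = 0.0904909
pH = pKa + log10(ratio) = 4.0270 + 0.0904909 = 4.1175


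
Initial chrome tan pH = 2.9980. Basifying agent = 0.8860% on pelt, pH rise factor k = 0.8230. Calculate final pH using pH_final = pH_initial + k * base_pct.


Formula: pH_final = pH_initial + k * base_pct
Substituting: pH_final = 2.9980 + 0.8230 * 0.8860
Result: 3.7272


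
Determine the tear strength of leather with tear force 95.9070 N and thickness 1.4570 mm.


Formula: Tear strength = force / thickness
Substituting: Tear strength = 95.9070 / 1.4570
Result: 65.8250 N/mm


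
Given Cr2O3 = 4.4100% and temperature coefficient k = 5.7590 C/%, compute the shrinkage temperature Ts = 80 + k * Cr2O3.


Formula: Ts = 80 + k * Cr2O3
Substituting: Ts = 80 + 5.7590 * 4.4100
Result: 105.3972 C


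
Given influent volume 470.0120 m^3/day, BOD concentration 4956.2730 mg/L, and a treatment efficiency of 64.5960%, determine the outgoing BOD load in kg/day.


Load_in = volume * conc / 1000 = 470.0120 * 4956.2730 / 1000 = 2329.5078 kg/day
Removed = Load_in * eff / 100 = 2329.5078 * 64.5960 / 100 = 1504.7688 kg/day
Load_out = Load_in - Removed = 2329.5078 - 1504.7688 = 824.7389 kg/day


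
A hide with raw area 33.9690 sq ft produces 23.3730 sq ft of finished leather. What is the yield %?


Formula: Yield = finished / raw * 100
Substituting: Yield = 23.3730 / 33.9690 * 100
Result: 68.8069 %


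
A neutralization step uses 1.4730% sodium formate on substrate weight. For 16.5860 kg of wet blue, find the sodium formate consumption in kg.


Formula: Neutralizer = substrate * pct / 100
Substituting: Neutralizer = 16.5860 * 1.4730 / 100
Result: 0.2443 kg


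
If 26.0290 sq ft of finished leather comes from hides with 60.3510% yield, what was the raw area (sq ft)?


Formula: raw = finished * 100 / yield
Substituting: raw = 26.0290 * 100 / 60.3510
Result: 43.1294 sq ft


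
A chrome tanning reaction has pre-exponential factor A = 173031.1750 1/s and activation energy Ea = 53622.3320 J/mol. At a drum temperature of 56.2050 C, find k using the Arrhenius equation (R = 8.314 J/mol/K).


T_K = T_C + 273.15 = 56.2050 + 273.15 = 329.3550 K
exponent = -Ea / (R * T_K) = -53622.3320 / (8.314 * 329.3550) = -19.5826
k = A * exp(exponent) = 173031.1750 * exp(-19.5826) = 5.4136e-04 1/s


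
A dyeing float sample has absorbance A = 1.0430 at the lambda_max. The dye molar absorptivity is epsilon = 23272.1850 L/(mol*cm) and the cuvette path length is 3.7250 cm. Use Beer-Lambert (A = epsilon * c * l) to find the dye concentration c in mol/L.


Formula: c = A / (epsilon * l)
Substituting: c = 1.0430 / (23272.1850 * 3.7250)
Result: 1.2032e-05 mol/L


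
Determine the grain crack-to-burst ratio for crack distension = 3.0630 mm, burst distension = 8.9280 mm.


Formula: Ratio = crack / burst
Substituting: Ratio = 3.0630 / 8.9280
Result: 0.3431


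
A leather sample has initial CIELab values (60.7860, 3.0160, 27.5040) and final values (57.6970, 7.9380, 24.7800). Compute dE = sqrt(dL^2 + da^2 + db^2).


dL = -3.0890, da = 4.9220, db = -2.7240
dE = sqrt((-3.0890)^2 + 4.9220^2 + (-2.7240)^2) = 6.4178


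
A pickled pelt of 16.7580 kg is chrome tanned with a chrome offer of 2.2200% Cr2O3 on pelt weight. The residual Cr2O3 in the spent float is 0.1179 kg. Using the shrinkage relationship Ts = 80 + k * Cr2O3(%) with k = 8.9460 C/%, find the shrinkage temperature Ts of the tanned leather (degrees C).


Offered = pelt * offer_pct / 100 = 16.7580 * 2.2200 / 100 = 0.3720 kg
Uptake = offered - residual = 0.3720 - 0.1179 = 0.2541 kg
Cr2O3% on pelt = uptake / pelt * 100 = 0.2541 / 16.7580 * 100 = 1.5165 %
Ts = 80 + k * Cr2O3% = 80 + 8.9460 * 1.5165 = 93.5662 C


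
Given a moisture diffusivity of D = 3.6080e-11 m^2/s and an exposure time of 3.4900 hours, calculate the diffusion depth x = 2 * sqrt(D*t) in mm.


t = 3.4900 hr * 3600 = 12564.0000 s
D * t = 3.6080e-11 * 12564.0000 = 4.5331e-07
x = 2 * sqrt(D*t) = 2 * sqrt(4.5331e-07) = 0.00134656 m = 1.3466 mm


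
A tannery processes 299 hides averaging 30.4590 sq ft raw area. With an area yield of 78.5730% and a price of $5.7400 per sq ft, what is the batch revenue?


Raw_total = N * avg_area = 299 * 30.4590 = 9107.2410 sq ft
Finished = Raw_total * yield / 100 = 9107.2410 * 78.5730 / 100 = 7155.8325 sq ft
Value = Finished * price = 7155.8325 * 5.7400 = 41074.4784 $


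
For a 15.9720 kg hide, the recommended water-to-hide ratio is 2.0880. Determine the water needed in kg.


Formula: Water = hide_weight * ratio
Substituting: Water = 15.9720 * 2.0880
Result: 33.3495 kg


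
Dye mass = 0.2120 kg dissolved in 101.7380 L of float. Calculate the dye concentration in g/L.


Formula: Conc = dye_mass(kg) / volume(L) * 1000
Substituting: Conc = 0.2120 / 101.7380 * 1000
Result: 2.0838 g/L


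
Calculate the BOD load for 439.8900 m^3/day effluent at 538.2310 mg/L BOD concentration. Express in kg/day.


Formula: BOD_load = volume * conc / 1000
Substituting: BOD_load = 439.8900 * 538.2310 / 1000
Result: 236.7624 kg/day


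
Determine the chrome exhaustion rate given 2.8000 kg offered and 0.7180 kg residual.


Formula: Uptake = (offered - residual) / offered * 100
Substituting: Uptake = (2.8000 - 0.7180) / 2.8000 * 100
Result: 74.3571 %


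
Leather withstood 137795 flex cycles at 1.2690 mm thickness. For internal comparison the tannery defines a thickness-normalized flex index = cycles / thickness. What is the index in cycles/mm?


Formula: Index = cycles / thickness
Substituting: Index = 137795 / 1.2690
Result: 108585.5004 cycles/mm


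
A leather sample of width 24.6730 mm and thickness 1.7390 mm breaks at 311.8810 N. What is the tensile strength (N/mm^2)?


Formula: TS = force / (width * thickness)
Substituting: TS = 311.8810 / (24.6730 * 1.7390)
Result: 7.2689 N/mm^2


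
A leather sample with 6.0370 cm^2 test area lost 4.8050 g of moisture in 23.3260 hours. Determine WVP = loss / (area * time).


Formula: WVP = loss / (area * time)
Substituting: WVP = 4.8050 / (6.0370 * 23.3260)
Result: 0.0341218 g/(cm^2*hr)


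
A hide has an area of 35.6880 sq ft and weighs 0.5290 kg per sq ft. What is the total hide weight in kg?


Formula: Weight = area * weight_per_sqft
Substituting: Weight = 35.6880 * 0.5290
Result: 18.8790 kg


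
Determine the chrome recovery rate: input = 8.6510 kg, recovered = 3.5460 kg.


Formula: Recovery = recovered / input * 100
Substituting: Recovery = 3.5460 / 8.6510 * 100
Result: 40.9895 %


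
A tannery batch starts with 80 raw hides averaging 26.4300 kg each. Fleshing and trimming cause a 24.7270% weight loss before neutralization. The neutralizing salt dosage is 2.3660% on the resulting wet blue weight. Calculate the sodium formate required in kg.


Total_raw = N * avg_wt = 80 * 26.4300 = 2114.4000 kg
Substrate = Total_raw * (1 - loss/100) = 2114.4000 * (1 - 24.7270/100) = 1591.5723 kg
Neutralizer = Substrate * pct / 100 = 1591.5723 * 2.3660 / 100 = 37.6566 kg


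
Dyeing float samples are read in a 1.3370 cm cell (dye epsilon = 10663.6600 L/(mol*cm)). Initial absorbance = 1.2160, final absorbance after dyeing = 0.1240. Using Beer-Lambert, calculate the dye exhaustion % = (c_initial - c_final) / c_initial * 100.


c_initial = A_i / (epsilon * l) = 1.2160 / (10663.6600 * 1.3370) = 8.5290e-05 mol/L
c_final = A_f / (epsilon * l) = 0.1240 / (10663.6600 * 1.3370) = 8.6973e-06 mol/L
Exhaustion = (c_initial - c_final) / c_initial * 100 = (8.5290e-05 - 8.6973e-06) / 8.5290e-05 * 100 = 89.8026 %


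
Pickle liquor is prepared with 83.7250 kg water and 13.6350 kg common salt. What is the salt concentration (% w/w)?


Formula: Conc = salt / (water + salt) * 100
Substituting: Conc = 13.6350 / (83.7250 + 13.6350) * 100
Result: 14.0047 %


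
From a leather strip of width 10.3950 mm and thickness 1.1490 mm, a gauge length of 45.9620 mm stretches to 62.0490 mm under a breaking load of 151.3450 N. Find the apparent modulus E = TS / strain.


TS = F / (w * t) = 151.3450 / (10.3950 * 1.1490) = 12.6714 N/mm^2
strain = (Lf - L0) / L0 = (62.0490 - 45.9620) / 45.9620 = 0.3500
E = TS / strain = 12.6714 / 0.3500 = 36.2032 N/mm^2


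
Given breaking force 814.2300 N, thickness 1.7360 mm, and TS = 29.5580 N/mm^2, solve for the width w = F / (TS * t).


Formula: w = F / (TS * t)
Substituting: w = 814.2300 / (29.5580 * 1.7360)
Result: 15.8680 mm


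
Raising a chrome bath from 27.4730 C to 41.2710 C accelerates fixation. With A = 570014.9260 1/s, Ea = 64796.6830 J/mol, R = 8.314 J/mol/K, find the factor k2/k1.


T1 = 27.4730 + 273.15 = 300.6230 K; T2 = 41.2710 + 273.15 = 314.4210 K
k1 = A * exp(-Ea/(R*T1)) = 570014.9260 * exp(-64796.6830/(8.314*300.6230)) = 3.1387e-06 1/s
k2 = A * exp(-Ea/(R*T2)) = 570014.9260 * exp(-64796.6830/(8.314*314.4210)) = 9.7915e-06 1/s
k2/k1 = 9.7915e-06 / 3.1387e-06 = 3.1196


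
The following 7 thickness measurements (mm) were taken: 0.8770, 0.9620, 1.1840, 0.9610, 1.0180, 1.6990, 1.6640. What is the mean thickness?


Formula: Average = sum / n
Substituting: Average = 8.3650 / 7
Result: 1.1950 mm


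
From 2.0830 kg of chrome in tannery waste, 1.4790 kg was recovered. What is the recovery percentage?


Formula: Recovery = recovered / input * 100
Substituting: Recovery = 1.4790 / 2.0830 * 100
Result: 71.0034 %


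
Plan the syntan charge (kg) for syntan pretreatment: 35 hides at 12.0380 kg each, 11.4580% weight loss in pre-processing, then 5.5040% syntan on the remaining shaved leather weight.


Total_raw = N * avg_wt = 35 * 12.0380 = 421.3300 kg
Substrate = Total_raw * (1 - loss/100) = 421.3300 * (1 - 11.4580/100) = 373.0540 kg
Syntan = Substrate * pct / 100 = 373.0540 * 5.5040 / 100 = 20.5329 kg


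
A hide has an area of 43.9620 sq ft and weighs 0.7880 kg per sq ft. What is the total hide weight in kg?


Formula: Weight = area * weight_per_sqft
Substituting: Weight = 43.9620 * 0.7880
Result: 34.6421 kg


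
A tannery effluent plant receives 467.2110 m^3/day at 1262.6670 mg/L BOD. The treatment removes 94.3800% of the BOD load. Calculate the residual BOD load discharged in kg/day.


Load_in = volume * conc / 1000 = 467.2110 * 1262.6670 / 1000 = 589.9319 kg/day
Removed = Load_in * eff / 100 = 589.9319 * 94.3800 / 100 = 556.7777 kg/day
Load_out = Load_in - Removed = 589.9319 - 556.7777 = 33.1542 kg/day


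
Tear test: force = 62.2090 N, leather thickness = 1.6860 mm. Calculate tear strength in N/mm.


Formula: Tear strength = force / thickness
Substituting: Tear strength = 62.2090 / 1.6860
Result: 36.8974 N/mm


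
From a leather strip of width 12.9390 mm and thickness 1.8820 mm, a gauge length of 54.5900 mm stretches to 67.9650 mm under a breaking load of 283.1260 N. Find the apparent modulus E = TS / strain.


TS = F / (w * t) = 283.1260 / (12.9390 * 1.8820) = 11.6268 N/mm^2
strain = (Lf - L0) / L0 = (67.9650 - 54.5900) / 54.5900 = 0.2450
E = TS / strain = 11.6268 / 0.2450 = 47.4546 N/mm^2


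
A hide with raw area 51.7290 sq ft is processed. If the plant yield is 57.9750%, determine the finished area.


Formula: finished = raw * yield / 100
Substituting: finished = 51.7290 * 57.9750 / 100
Result: 29.9899 sq ft


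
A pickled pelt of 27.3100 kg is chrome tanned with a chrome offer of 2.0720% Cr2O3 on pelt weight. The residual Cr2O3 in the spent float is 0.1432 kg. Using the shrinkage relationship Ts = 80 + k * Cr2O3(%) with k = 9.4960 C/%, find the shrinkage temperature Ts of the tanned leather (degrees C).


Offered = pelt * offer_pct / 100 = 27.3100 * 2.0720 / 100 = 0.5659 kg
Uptake = offered - residual = 0.5659 - 0.1432 = 0.4227 kg
Cr2O3% on pelt = uptake / pelt * 100 = 0.4227 / 27.3100 * 100 = 1.5476 %
Ts = 80 + k * Cr2O3% = 80 + 9.4960 * 1.5476 = 94.6965 C


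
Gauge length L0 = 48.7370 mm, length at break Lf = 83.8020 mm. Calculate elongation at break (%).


Formula: Elongation = (Lf - L0) / L0 * 100
Substituting: Elongation = (83.8020 - 48.7370) / 48.7370 * 100
Result: 71.9474 %


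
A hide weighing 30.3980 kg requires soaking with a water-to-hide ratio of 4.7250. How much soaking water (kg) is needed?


Formula: Water = hide_weight * ratio
Substituting: Water = 30.3980 * 4.7250
Result: 143.6305 kg


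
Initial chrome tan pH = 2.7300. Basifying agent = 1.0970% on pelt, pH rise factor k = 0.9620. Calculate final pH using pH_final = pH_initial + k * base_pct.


Formula: pH_final = pH_initial + k * base_pct
Substituting: pH_final = 2.7300 + 0.9620 * 1.0970
Result: 3.7853


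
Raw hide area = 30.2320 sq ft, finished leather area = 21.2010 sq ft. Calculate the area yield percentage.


Formula: Yield = finished / raw * 100
Substituting: Yield = 21.2010 / 30.2320 * 100
Result: 70.1277 %


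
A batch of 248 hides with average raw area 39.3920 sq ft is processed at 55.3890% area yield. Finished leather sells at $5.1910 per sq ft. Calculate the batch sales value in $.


Raw_total = N * avg_area = 248 * 39.3920 = 9769.2160 sq ft
Finished = Raw_total * yield / 100 = 9769.2160 * 55.3890 / 100 = 5411.0711 sq ft
Value = Finished * price = 5411.0711 * 5.1910 = 28088.8698 $


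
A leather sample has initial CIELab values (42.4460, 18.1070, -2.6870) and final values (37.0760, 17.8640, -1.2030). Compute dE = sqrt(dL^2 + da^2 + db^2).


dL = -5.3700, da = -0.2430, db = 1.4840
dE = sqrt((-5.3700)^2 + (-0.2430)^2 + 1.4840^2) = 5.5766


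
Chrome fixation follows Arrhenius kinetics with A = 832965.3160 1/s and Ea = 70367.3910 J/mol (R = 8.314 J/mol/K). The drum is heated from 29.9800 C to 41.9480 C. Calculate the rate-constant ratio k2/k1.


T1 = 29.9800 + 273.15 = 303.1300 K; T2 = 41.9480 + 273.15 = 315.0980 K
k1 = A * exp(-Ea/(R*T1)) = 832965.3160 * exp(-70367.3910/(8.314*303.1300)) = 6.2323e-07 1/s
k2 = A * exp(-Ea/(R*T2)) = 832965.3160 * exp(-70367.3910/(8.314*315.0980)) = 1.7998e-06 1/s
k2/k1 = 1.7998e-06 / 6.2323e-07 = 2.8878


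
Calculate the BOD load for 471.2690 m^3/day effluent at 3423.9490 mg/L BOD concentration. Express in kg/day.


Formula: BOD_load = volume * conc / 1000
Substituting: BOD_load = 471.2690 * 3423.9490 / 1000
Result: 1613.6010 kg/day


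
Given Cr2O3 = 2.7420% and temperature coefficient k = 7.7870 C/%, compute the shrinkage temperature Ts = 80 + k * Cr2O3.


Formula: Ts = 80 + k * Cr2O3
Substituting: Ts = 80 + 7.7870 * 2.7420
Result: 101.3520 C


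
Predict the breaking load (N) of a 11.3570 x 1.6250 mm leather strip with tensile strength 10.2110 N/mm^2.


Formula: F = TS * w * t
Substituting: F = 10.2110 * 11.3570 * 1.6250
Result: 188.4453 N


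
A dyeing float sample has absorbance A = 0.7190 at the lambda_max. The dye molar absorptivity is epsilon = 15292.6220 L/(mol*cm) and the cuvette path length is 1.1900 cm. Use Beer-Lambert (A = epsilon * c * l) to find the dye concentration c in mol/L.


Formula: c = A / (epsilon * l)
Substituting: c = 0.7190 / (15292.6220 * 1.1900)
Result: 3.9509e-05 mol/L


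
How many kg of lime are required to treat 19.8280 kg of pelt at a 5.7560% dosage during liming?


Formula: Lime = substrate * pct / 100
Substituting: Lime = 19.8280 * 5.7560 / 100
Result: 1.1413 kg


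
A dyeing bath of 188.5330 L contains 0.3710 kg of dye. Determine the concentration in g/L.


Formula: Conc = dye_mass(kg) / volume(L) * 1000
Substituting: Conc = 0.3710 / 188.5330 * 1000
Result: 1.9678 g/L


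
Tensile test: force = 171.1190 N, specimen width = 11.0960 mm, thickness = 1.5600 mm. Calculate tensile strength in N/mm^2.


Formula: TS = force / (width * thickness)
Substituting: TS = 171.1190 / (11.0960 * 1.5600)
Result: 9.8857 N/mm^2


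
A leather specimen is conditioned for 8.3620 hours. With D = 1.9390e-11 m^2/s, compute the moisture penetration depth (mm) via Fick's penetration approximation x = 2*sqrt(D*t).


t = 8.3620 hr * 3600 = 30103.2000 s
D * t = 1.9390e-11 * 30103.2000 = 5.8370e-07
x = 2 * sqrt(D*t) = 2 * sqrt(5.8370e-07) = 0.00152801 m = 1.5280 mm


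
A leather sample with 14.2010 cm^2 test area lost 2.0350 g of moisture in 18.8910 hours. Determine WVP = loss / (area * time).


Formula: WVP = loss / (area * time)
Substituting: WVP = 2.0350 / (14.2010 * 18.8910)
Result: 0.00758561 g/(cm^2*hr)


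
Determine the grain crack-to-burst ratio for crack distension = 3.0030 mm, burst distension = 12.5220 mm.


Formula: Ratio = crack / burst
Substituting: Ratio = 3.0030 / 12.5220
Result: 0.2398


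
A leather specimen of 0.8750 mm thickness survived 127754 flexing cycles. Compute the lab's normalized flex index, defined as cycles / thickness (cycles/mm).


Formula: Index = cycles / thickness
Substituting: Index = 127754 / 0.8750
Result: 146004.5714 cycles/mm


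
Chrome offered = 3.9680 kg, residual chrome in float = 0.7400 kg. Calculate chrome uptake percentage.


Formula: Uptake = (offered - residual) / offered * 100
Substituting: Uptake = (3.9680 - 0.7400) / 3.9680 * 100
Result: 81.3508 %


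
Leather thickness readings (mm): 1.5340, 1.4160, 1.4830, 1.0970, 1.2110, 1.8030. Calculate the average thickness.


Formula: Average = sum / n
Substituting: Average = 8.5440 / 6
Result: 1.4240 mm


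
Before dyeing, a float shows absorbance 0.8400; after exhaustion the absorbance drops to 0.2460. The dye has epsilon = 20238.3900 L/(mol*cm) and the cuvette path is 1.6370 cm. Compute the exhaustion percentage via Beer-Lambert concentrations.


c_initial = A_i / (epsilon * l) = 0.8400 / (20238.3900 * 1.6370) = 2.5354e-05 mol/L
c_final = A_f / (epsilon * l) = 0.2460 / (20238.3900 * 1.6370) = 7.4252e-06 mol/L
Exhaustion = (c_initial - c_final) / c_initial * 100 = (2.5354e-05 - 7.4252e-06) / 2.5354e-05 * 100 = 70.7143 %


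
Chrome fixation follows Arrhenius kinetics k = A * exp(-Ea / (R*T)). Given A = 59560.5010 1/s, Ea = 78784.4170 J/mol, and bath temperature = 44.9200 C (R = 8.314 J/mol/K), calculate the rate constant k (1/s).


T_K = T_C + 273.15 = 44.9200 + 273.15 = 318.0700 K
exponent = -Ea / (R * T_K) = -78784.4170 / (8.314 * 318.0700) = -29.7925
k = A * exp(exponent) = 59560.5010 * exp(-29.7925) = 6.8584e-09 1/s


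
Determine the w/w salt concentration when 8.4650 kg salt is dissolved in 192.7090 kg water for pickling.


Formula: Conc = salt / (water + salt) * 100
Substituting: Conc = 8.4650 / (192.7090 + 8.4650) * 100
Result: 4.2078 %


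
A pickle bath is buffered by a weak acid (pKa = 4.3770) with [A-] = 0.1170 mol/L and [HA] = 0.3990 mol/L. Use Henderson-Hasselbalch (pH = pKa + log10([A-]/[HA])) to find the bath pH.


ratio = [A-] / [HA] = 0.1170 / 0.3990 = 0.2932
log10(ratio) = -0.5328
pH = pKa + log10(ratio) = 4.3770 - 0.5328 = 3.8442


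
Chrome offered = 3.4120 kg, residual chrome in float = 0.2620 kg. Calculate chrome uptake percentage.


Formula: Uptake = (offered - residual) / offered * 100
Substituting: Uptake = (3.4120 - 0.2620) / 3.4120 * 100
Result: 92.3212 %


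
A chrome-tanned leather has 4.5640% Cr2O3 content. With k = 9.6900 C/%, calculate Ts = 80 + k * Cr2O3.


Formula: Ts = 80 + k * Cr2O3
Substituting: Ts = 80 + 9.6900 * 4.5640
Result: 124.2252 C


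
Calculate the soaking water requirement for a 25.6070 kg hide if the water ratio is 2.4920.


Formula: Water = hide_weight * ratio
Substituting: Water = 25.6070 * 2.4920
Result: 63.8126 kg


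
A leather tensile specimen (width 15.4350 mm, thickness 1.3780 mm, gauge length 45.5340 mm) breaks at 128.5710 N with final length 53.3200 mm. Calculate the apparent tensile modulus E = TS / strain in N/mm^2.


TS = F / (w * t) = 128.5710 / (15.4350 * 1.3780) = 6.0449 N/mm^2
strain = (Lf - L0) / L0 = (53.3200 - 45.5340) / 45.5340 = 0.1710
E = TS / strain = 6.0449 / 0.1710 = 35.3516 N/mm^2


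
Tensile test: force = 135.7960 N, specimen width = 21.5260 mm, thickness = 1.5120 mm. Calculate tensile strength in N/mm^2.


Formula: TS = force / (width * thickness)
Substituting: TS = 135.7960 / (21.5260 * 1.5120)
Result: 4.1723 N/mm^2


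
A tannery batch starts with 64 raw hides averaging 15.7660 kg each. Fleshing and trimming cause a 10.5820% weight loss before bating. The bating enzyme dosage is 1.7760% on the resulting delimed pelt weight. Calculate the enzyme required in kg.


Total_raw = N * avg_wt = 64 * 15.7660 = 1009.0240 kg
Substrate = Total_raw * (1 - loss/100) = 1009.0240 * (1 - 10.5820/100) = 902.2491 kg
Enzyme = Substrate * pct / 100 = 902.2491 * 1.7760 / 100 = 16.0239 kg


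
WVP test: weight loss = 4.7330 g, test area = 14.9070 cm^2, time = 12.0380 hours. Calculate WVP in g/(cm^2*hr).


Formula: WVP = loss / (area * time)
Substituting: WVP = 4.7330 / (14.9070 * 12.0380)
Result: 0.026375 g/(cm^2*hr)


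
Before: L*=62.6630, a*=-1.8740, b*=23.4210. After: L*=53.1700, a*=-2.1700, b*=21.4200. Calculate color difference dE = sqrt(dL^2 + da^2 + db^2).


dL = -9.4930, da = -0.2960, db = -2.0010
dE = sqrt((-9.4930)^2 + (-0.2960)^2 + (-2.0010)^2) = 9.7061


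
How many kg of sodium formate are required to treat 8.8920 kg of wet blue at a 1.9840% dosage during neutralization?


Formula: Neutralizer = substrate * pct / 100
Substituting: Neutralizer = 8.8920 * 1.9840 / 100
Result: 0.1764 kg


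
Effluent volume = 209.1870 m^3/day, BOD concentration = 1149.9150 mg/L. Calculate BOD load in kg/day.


Formula: BOD_load = volume * conc / 1000
Substituting: BOD_load = 209.1870 * 1149.9150 / 1000
Result: 240.5473 kg/day


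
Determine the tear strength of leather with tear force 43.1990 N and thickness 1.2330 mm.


Formula: Tear strength = force / thickness
Substituting: Tear strength = 43.1990 / 1.2330
Result: 35.0357 N/mm


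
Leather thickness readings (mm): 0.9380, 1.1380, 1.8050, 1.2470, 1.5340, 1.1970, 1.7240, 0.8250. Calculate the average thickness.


Formula: Average = sum / n
Substituting: Average = 10.4080 / 8
Result: 1.3010 mm


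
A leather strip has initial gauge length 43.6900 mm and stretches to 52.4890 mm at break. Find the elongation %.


Formula: Elongation = (Lf - L0) / L0 * 100
Substituting: Elongation = (52.4890 - 43.6900) / 43.6900 * 100
Result: 20.1396 %


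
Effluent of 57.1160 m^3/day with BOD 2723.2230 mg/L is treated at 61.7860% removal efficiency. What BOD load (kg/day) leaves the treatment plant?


Load_in = volume * conc / 1000 = 57.1160 * 2723.2230 / 1000 = 155.5396 kg/day
Removed = Load_in * eff / 100 = 155.5396 * 61.7860 / 100 = 96.1017 kg/day
Load_out = Load_in - Removed = 155.5396 - 96.1017 = 59.4379 kg/day


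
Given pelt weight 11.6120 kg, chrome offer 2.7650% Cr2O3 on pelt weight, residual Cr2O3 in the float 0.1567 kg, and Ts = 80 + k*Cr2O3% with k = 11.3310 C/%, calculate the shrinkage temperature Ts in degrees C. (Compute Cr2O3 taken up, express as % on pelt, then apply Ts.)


Offered = pelt * offer_pct / 100 = 11.6120 * 2.7650 / 100 = 0.3211 kg
Uptake = offered - residual = 0.3211 - 0.1567 = 0.1644 kg
Cr2O3% on pelt = uptake / pelt * 100 = 0.1644 / 11.6120 * 100 = 1.4155 %
Ts = 80 + k * Cr2O3% = 80 + 11.3310 * 1.4155 = 96.0394 C


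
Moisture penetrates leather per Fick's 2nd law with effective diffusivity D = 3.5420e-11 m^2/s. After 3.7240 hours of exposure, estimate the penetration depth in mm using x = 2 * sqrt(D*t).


t = 3.7240 hr * 3600 = 13406.4000 s
D * t = 3.5420e-11 * 13406.4000 = 4.7485e-07
x = 2 * sqrt(D*t) = 2 * sqrt(4.7485e-07) = 0.00137819 m = 1.3782 mm


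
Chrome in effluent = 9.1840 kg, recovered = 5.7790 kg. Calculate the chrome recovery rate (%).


Formula: Recovery = recovered / input * 100
Substituting: Recovery = 5.7790 / 9.1840 * 100
Result: 62.9247 %


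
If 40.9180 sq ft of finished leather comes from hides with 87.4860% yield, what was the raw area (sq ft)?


Formula: raw = finished * 100 / yield
Substituting: raw = 40.9180 * 100 / 87.4860
Result: 46.7709 sq ft


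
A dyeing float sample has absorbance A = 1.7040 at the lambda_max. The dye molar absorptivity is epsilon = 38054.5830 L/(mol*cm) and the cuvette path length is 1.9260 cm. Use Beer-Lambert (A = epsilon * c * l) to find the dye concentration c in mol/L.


Formula: c = A / (epsilon * l)
Substituting: c = 1.7040 / (38054.5830 * 1.9260)
Result: 2.3249e-05 mol/L


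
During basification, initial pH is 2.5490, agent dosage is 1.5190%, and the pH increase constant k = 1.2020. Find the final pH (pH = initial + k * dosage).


Formula: pH_final = pH_initial + k * base_pct
Substituting: pH_final = 2.5490 + 1.2020 * 1.5190
Result: 4.3748


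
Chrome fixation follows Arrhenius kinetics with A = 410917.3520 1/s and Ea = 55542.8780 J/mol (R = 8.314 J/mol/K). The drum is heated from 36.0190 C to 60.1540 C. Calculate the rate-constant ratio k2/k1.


T1 = 36.0190 + 273.15 = 309.1690 K; T2 = 60.1540 + 273.15 = 333.3040 K
k1 = A * exp(-Ea/(R*T1)) = 410917.3520 * exp(-55542.8780/(8.314*309.1690)) = 1.6957e-04 1/s
k2 = A * exp(-Ea/(R*T2)) = 410917.3520 * exp(-55542.8780/(8.314*333.3040)) = 8.1075e-04 1/s
k2/k1 = 8.1075e-04 / 1.6957e-04 = 4.7812


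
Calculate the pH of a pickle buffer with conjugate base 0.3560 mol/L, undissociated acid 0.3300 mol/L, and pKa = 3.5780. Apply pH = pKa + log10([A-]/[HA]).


ratio = [A-] / [HA] = 0.3560 / 0.3300 = 1.0788
log10(ratio) = 0.0329361
pH = pKa + log10(ratio) = 3.5780 + 0.0329361 = 3.6109


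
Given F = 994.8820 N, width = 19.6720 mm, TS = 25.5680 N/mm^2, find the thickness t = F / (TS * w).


Formula: t = F / (TS * w)
Substituting: t = 994.8820 / (25.5680 * 19.6720)
Result: 1.9780 mm


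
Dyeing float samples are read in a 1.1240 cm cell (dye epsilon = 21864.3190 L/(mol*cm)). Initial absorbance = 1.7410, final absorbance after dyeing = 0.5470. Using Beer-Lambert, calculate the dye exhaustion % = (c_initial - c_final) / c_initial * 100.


c_initial = A_i / (epsilon * l) = 1.7410 / (21864.3190 * 1.1240) = 7.0843e-05 mol/L
c_final = A_f / (epsilon * l) = 0.5470 / (21864.3190 * 1.1240) = 2.2258e-05 mol/L
Exhaustion = (c_initial - c_final) / c_initial * 100 = (7.0843e-05 - 2.2258e-05) / 7.0843e-05 * 100 = 68.5813 %


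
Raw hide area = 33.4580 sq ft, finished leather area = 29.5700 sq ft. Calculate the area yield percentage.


Formula: Yield = finished / raw * 100
Substituting: Yield = 29.5700 / 33.4580 * 100
Result: 88.3795 %


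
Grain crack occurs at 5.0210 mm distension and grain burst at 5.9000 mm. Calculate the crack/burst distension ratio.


Formula: Ratio = crack / burst
Substituting: Ratio = 5.0210 / 5.9000
Result: 0.8510


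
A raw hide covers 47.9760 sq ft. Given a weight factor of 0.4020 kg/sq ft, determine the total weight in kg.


Formula: Weight = area * weight_per_sqft
Substituting: Weight = 47.9760 * 0.4020
Result: 19.2864 kg
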